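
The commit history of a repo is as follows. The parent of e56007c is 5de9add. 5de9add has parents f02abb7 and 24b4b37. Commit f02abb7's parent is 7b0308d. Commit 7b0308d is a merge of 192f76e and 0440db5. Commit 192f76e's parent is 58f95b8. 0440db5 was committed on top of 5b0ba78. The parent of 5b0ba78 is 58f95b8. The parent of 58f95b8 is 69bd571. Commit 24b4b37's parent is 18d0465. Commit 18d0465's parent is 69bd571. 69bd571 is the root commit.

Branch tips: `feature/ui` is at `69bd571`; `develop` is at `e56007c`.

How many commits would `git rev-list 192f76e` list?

3

Walking parent pointers from 192f76e: reachable set = {192f76e, 58f95b8, 69bd571}.
That is 3 commits.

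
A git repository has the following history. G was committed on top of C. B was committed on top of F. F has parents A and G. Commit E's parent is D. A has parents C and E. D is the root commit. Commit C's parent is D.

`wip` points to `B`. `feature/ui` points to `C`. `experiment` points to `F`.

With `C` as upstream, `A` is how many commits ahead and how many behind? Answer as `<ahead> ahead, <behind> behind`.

2 ahead, 0 behind

Reachable from A: {A, C, D, E}.
Reachable from C: {C, D}.
Only in A's history (ahead): {A, E} — 2.
Only in C's history (behind): {} — 0.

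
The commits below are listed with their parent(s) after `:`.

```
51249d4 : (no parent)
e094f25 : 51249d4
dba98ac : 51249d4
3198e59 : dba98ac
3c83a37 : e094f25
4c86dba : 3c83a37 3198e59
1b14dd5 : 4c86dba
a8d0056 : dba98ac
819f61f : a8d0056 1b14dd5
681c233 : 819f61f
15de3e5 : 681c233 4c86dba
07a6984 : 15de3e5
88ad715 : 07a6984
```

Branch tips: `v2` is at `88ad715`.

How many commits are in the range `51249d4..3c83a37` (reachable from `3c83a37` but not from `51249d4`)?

Reachable from 3c83a37: {3c83a37, 51249d4, e094f25}.
Reachable from 51249d4: {51249d4}.
In 3c83a37's history but not 51249d4's: {3c83a37, e094f25} — 2 commits.

2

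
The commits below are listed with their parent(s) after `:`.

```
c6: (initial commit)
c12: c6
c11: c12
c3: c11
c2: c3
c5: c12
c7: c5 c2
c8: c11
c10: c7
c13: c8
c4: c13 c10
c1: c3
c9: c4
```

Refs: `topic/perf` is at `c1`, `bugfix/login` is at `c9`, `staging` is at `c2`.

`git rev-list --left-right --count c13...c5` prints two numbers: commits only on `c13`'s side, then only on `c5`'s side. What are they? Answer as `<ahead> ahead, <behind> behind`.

Reachable from c13: {c11, c12, c13, c6, c8}.
Reachable from c5: {c12, c5, c6}.
Only in c13's history (ahead): {c11, c13, c8} — 3.
Only in c5's history (behind): {c5} — 1.

3 ahead, 1 behind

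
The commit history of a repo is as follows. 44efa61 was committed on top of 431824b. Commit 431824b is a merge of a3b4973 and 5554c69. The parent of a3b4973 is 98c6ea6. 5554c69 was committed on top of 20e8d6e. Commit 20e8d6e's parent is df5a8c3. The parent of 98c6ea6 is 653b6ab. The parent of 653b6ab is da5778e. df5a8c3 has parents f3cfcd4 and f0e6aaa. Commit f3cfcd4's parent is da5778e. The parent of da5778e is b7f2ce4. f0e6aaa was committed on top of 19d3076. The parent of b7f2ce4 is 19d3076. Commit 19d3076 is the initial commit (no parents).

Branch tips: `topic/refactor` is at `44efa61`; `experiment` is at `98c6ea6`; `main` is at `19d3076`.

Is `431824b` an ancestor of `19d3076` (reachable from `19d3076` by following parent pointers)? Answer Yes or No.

No

Ancestors of 19d3076: {19d3076}.
431824b is not in that set, so it is not an ancestor of 19d3076.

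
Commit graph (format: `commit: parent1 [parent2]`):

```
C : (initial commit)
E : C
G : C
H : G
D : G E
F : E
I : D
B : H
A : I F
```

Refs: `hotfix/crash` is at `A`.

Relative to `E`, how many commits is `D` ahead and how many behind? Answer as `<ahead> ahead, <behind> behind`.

Reachable from D: {C, D, E, G}.
Reachable from E: {C, E}.
Only in D's history (ahead): {D, G} — 2.
Only in E's history (behind): {} — 0.

2 ahead, 0 behind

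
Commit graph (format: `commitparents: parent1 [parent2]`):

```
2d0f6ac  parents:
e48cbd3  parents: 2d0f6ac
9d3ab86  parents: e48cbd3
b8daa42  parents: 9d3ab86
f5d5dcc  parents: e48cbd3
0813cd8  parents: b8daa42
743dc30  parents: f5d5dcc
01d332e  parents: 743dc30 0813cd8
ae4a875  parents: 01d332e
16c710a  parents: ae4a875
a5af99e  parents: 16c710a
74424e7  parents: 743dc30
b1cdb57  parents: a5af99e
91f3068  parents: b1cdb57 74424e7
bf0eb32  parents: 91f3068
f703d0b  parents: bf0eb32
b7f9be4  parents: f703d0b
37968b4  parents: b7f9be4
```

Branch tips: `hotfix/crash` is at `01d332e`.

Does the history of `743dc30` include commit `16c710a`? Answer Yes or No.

Ancestors of 743dc30: {2d0f6ac, 743dc30, e48cbd3, f5d5dcc}.
16c710a is not in that set, so it is not an ancestor of 743dc30.

No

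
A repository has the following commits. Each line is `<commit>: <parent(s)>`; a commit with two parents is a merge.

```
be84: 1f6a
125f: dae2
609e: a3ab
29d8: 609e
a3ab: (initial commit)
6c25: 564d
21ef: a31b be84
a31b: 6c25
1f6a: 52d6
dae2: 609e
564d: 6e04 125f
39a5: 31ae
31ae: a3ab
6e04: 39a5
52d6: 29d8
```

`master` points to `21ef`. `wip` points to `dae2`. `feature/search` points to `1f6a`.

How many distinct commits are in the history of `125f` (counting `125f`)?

Walking parent pointers from 125f: reachable set = {125f, 609e, a3ab, dae2}.
That is 4 commits.

4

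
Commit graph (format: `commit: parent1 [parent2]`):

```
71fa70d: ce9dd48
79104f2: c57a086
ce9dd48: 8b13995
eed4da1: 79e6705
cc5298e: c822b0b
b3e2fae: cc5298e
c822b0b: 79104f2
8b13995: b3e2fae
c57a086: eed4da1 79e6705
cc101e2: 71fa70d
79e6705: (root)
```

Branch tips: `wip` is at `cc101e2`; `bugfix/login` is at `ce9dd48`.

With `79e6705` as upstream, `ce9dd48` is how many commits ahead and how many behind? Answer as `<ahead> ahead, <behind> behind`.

Reachable from ce9dd48: {79104f2, 79e6705, 8b13995, b3e2fae, c57a086, c822b0b, cc5298e, ce9dd48, eed4da1}.
Reachable from 79e6705: {79e6705}.
Only in ce9dd48's history (ahead): {79104f2, 8b13995, b3e2fae, c57a086, c822b0b, cc5298e, ce9dd48, eed4da1} — 8.
Only in 79e6705's history (behind): {} — 0.

8 ahead, 0 behind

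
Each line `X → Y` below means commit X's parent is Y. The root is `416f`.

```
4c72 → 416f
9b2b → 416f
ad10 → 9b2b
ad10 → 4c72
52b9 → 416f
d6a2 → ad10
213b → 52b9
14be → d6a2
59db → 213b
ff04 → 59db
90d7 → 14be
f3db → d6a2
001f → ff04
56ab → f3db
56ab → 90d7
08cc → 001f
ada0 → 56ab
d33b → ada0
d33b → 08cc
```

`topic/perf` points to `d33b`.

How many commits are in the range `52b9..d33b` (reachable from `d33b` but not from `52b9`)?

Reachable from d33b: {001f, 08cc, 14be, 213b, 416f, 4c72, 52b9, 56ab, 59db, 90d7, 9b2b, ad10, ada0, d33b, d6a2, f3db, ff04}.
Reachable from 52b9: {416f, 52b9}.
In d33b's history but not 52b9's: {001f, 08cc, 14be, 213b, 4c72, 56ab, 59db, 90d7, 9b2b, ad10, ada0, d33b, d6a2, f3db, ff04} — 15 commits.

15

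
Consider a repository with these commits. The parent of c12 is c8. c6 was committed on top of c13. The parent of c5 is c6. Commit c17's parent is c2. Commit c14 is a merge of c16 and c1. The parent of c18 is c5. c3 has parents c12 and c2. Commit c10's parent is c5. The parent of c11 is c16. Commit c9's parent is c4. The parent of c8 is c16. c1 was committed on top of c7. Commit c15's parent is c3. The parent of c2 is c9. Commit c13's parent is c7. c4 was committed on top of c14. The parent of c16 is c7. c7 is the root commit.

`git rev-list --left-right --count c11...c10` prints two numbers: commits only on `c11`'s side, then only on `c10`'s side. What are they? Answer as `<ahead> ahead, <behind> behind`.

Reachable from c11: {c11, c16, c7}.
Reachable from c10: {c10, c13, c5, c6, c7}.
Only in c11's history (ahead): {c11, c16} — 2.
Only in c10's history (behind): {c10, c13, c5, c6} — 4.

2 ahead, 4 behind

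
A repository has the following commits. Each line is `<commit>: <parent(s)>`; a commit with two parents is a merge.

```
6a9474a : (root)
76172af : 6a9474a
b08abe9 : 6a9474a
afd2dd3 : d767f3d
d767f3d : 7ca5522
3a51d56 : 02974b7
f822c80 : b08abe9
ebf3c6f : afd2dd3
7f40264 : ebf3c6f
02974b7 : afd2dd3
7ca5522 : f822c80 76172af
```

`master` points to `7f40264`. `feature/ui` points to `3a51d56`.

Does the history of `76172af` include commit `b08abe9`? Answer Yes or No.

Ancestors of 76172af: {6a9474a, 76172af}.
b08abe9 is not in that set, so it is not an ancestor of 76172af.

No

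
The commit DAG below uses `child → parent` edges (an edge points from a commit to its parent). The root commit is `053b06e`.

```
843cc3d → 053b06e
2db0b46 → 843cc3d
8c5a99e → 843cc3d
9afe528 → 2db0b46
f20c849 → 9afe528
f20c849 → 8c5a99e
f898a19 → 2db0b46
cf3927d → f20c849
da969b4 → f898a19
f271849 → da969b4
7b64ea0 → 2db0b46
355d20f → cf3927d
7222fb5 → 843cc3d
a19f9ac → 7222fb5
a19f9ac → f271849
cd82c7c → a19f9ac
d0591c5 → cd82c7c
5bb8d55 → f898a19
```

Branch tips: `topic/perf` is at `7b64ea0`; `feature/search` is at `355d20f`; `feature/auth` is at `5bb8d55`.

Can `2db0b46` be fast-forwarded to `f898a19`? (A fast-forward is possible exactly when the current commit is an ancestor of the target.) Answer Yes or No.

Yes

A fast-forward from 2db0b46 to f898a19 is possible iff 2db0b46 is an ancestor of f898a19.
Ancestors of f898a19: {053b06e, 2db0b46, 843cc3d, f898a19}.
2db0b46 is among them, so fast-forward is possible.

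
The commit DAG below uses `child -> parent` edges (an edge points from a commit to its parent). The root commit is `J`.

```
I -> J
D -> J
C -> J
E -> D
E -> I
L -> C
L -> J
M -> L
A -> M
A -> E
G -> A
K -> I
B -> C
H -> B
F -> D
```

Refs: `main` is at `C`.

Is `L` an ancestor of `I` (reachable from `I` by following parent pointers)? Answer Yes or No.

Ancestors of I: {I, J}.
L is not in that set, so it is not an ancestor of I.

No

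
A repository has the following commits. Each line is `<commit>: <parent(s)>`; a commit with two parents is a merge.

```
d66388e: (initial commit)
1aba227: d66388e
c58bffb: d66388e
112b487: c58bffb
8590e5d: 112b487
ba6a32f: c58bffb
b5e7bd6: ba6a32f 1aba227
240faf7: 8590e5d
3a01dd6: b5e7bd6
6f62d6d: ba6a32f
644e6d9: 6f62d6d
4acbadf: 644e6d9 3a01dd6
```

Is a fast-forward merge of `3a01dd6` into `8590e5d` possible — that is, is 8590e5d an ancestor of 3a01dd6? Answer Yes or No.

A fast-forward from 8590e5d to 3a01dd6 is possible iff 8590e5d is an ancestor of 3a01dd6.
Ancestors of 3a01dd6: {1aba227, 3a01dd6, b5e7bd6, ba6a32f, c58bffb, d66388e}.
8590e5d is not among them, so fast-forward is not possible.

No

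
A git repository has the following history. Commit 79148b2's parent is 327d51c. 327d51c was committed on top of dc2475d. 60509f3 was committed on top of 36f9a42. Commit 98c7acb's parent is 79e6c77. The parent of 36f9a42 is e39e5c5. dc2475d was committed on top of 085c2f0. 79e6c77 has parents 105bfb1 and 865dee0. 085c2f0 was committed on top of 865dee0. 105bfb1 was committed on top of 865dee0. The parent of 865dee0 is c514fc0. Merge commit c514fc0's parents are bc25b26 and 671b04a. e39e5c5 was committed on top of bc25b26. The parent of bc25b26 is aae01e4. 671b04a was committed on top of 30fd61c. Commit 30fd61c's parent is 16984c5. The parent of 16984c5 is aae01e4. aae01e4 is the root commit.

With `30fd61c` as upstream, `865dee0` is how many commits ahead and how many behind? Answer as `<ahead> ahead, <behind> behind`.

4 ahead, 0 behind

Reachable from 865dee0: {16984c5, 30fd61c, 671b04a, 865dee0, aae01e4, bc25b26, c514fc0}.
Reachable from 30fd61c: {16984c5, 30fd61c, aae01e4}.
Only in 865dee0's history (ahead): {671b04a, 865dee0, bc25b26, c514fc0} — 4.
Only in 30fd61c's history (behind): {} — 0.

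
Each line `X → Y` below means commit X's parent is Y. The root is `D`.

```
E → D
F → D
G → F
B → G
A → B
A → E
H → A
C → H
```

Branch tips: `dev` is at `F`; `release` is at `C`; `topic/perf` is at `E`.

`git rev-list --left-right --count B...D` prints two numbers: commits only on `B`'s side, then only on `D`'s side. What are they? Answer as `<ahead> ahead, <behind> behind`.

3 ahead, 0 behind

Reachable from B: {B, D, F, G}.
Reachable from D: {D}.
Only in B's history (ahead): {B, F, G} — 3.
Only in D's history (behind): {} — 0.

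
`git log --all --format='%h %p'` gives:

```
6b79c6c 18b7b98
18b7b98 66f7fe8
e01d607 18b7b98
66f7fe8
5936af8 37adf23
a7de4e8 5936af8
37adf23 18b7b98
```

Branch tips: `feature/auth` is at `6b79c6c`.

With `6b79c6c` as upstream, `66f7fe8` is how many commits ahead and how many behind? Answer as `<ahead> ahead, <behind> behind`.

Reachable from 66f7fe8: {66f7fe8}.
Reachable from 6b79c6c: {18b7b98, 66f7fe8, 6b79c6c}.
Only in 66f7fe8's history (ahead): {} — 0.
Only in 6b79c6c's history (behind): {18b7b98, 6b79c6c} — 2.

0 ahead, 2 behind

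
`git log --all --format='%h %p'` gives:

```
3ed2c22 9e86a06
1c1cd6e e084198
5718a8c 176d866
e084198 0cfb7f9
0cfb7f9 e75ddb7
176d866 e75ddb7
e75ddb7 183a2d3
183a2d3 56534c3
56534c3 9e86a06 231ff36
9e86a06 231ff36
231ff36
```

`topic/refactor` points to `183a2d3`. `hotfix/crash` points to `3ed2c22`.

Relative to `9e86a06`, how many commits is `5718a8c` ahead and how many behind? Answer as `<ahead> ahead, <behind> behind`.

Reachable from 5718a8c: {176d866, 183a2d3, 231ff36, 56534c3, 5718a8c, 9e86a06, e75ddb7}.
Reachable from 9e86a06: {231ff36, 9e86a06}.
Only in 5718a8c's history (ahead): {176d866, 183a2d3, 56534c3, 5718a8c, e75ddb7} — 5.
Only in 9e86a06's history (behind): {} — 0.

5 ahead, 0 behind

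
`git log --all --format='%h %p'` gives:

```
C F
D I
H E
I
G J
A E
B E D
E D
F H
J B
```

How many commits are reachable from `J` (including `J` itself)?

Walking parent pointers from J: reachable set = {B, D, E, I, J}.
That is 5 commits.

5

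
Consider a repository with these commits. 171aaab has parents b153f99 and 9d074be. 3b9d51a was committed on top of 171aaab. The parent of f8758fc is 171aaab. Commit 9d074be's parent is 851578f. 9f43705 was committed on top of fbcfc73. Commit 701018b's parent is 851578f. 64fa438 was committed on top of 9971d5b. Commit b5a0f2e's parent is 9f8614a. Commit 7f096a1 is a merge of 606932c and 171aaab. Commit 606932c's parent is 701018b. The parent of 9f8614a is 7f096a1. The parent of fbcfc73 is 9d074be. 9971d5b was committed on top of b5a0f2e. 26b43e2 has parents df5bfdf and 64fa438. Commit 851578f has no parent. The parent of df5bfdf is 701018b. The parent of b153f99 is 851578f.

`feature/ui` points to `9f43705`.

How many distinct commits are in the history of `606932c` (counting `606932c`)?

3

Walking parent pointers from 606932c: reachable set = {606932c, 701018b, 851578f}.
That is 3 commits.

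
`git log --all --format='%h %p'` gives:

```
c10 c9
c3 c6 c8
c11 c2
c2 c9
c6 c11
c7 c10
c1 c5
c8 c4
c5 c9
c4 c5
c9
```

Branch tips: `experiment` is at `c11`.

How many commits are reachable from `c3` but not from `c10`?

Reachable from c3: {c11, c2, c3, c4, c5, c6, c8, c9}.
Reachable from c10: {c10, c9}.
In c3's history but not c10's: {c11, c2, c3, c4, c5, c6, c8} — 7 commits.

7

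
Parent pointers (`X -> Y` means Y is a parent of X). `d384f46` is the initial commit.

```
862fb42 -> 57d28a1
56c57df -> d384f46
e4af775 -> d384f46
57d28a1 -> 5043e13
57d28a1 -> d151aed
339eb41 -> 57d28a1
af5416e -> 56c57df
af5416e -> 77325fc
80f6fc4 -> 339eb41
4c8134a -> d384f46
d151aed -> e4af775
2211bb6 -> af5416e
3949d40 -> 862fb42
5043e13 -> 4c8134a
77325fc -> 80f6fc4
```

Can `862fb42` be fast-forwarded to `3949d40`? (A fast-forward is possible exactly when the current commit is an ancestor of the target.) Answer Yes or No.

A fast-forward from 862fb42 to 3949d40 is possible iff 862fb42 is an ancestor of 3949d40.
Ancestors of 3949d40: {3949d40, 4c8134a, 5043e13, 57d28a1, 862fb42, d151aed, d384f46, e4af775}.
862fb42 is among them, so fast-forward is possible.

Yes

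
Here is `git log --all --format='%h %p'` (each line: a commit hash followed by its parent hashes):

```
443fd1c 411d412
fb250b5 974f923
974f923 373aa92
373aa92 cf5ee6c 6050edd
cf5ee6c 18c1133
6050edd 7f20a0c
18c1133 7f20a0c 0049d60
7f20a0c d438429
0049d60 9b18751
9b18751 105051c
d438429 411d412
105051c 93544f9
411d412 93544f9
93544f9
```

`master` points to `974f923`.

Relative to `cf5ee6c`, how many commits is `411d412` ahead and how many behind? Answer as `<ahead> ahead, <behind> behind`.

Reachable from 411d412: {411d412, 93544f9}.
Reachable from cf5ee6c: {0049d60, 105051c, 18c1133, 411d412, 7f20a0c, 93544f9, 9b18751, cf5ee6c, d438429}.
Only in 411d412's history (ahead): {} — 0.
Only in cf5ee6c's history (behind): {0049d60, 105051c, 18c1133, 7f20a0c, 9b18751, cf5ee6c, d438429} — 7.

0 ahead, 7 behind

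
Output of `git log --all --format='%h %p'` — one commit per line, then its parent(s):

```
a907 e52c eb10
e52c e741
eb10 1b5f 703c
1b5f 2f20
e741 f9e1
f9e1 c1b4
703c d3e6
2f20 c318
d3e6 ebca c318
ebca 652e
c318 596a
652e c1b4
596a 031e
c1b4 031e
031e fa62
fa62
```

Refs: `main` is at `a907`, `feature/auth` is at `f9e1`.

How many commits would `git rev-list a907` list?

16

Walking parent pointers from a907: reachable set = {031e, 1b5f, 2f20, 596a, 652e, 703c, a907, c1b4, c318, d3e6, e52c, e741, eb10, ebca, f9e1, fa62}.
That is 16 commits.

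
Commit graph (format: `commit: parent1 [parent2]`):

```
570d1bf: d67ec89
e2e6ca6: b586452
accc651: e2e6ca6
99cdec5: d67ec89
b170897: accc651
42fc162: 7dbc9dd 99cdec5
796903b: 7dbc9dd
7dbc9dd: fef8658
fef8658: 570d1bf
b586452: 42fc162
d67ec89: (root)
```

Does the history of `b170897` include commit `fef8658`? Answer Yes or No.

Yes

Ancestors of b170897 (commits reachable by following parents): {42fc162, 570d1bf, 7dbc9dd, 99cdec5, accc651, b170897, b586452, d67ec89, e2e6ca6, fef8658}.
fef8658 is in that set, so it is an ancestor of b170897.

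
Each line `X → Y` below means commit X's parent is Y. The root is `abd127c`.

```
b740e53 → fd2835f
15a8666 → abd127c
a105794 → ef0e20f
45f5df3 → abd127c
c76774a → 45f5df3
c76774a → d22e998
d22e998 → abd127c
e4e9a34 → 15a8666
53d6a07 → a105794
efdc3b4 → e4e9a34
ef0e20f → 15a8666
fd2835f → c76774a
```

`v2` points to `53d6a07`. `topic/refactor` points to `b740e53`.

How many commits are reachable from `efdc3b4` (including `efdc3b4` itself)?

Walking parent pointers from efdc3b4: reachable set = {15a8666, abd127c, e4e9a34, efdc3b4}.
That is 4 commits.

4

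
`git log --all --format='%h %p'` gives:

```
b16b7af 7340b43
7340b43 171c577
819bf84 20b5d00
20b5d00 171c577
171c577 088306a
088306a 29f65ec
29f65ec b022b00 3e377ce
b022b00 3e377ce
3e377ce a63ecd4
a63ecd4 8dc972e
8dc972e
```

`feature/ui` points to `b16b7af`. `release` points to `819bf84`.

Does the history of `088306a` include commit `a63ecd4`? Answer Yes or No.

Yes

Ancestors of 088306a (commits reachable by following parents): {088306a, 29f65ec, 3e377ce, 8dc972e, a63ecd4, b022b00}.
a63ecd4 is in that set, so it is an ancestor of 088306a.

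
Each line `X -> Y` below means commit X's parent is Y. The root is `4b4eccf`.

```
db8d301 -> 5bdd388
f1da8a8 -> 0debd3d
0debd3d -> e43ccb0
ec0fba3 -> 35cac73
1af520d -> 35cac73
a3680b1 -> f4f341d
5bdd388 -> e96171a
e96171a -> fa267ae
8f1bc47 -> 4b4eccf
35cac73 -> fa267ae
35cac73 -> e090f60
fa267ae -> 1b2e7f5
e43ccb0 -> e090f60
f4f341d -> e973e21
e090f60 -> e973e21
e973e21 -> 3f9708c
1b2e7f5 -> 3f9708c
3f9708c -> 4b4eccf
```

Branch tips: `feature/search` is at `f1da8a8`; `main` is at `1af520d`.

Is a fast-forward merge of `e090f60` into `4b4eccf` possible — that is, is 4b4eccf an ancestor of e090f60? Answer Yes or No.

Yes

A fast-forward from 4b4eccf to e090f60 is possible iff 4b4eccf is an ancestor of e090f60.
Ancestors of e090f60: {3f9708c, 4b4eccf, e090f60, e973e21}.
4b4eccf is among them, so fast-forward is possible.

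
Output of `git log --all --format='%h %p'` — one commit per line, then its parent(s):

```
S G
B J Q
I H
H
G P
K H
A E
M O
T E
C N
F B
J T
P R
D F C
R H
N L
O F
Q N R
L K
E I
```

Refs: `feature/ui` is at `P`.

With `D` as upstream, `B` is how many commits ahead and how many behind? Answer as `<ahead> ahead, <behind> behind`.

Reachable from B: {B, E, H, I, J, K, L, N, Q, R, T}.
Reachable from D: {B, C, D, E, F, H, I, J, K, L, N, Q, R, T}.
Only in B's history (ahead): {} — 0.
Only in D's history (behind): {C, D, F} — 3.

0 ahead, 3 behind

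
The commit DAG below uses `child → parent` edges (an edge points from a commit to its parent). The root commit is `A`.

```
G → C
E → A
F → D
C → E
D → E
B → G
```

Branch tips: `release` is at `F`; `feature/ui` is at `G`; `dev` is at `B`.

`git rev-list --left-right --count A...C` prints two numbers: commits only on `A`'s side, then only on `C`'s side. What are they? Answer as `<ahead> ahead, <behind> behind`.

Reachable from A: {A}.
Reachable from C: {A, C, E}.
Only in A's history (ahead): {} — 0.
Only in C's history (behind): {C, E} — 2.

0 ahead, 2 behind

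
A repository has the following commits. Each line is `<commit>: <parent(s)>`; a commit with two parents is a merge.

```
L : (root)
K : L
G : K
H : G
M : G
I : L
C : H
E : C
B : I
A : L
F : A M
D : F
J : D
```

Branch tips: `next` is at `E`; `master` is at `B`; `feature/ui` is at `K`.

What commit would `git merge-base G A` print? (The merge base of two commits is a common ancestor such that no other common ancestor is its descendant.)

L

Ancestors of G: {G, K, L}.
Ancestors of A: {A, L}.
Common ancestors: {L}.
The only common ancestor is L, so it is the merge base.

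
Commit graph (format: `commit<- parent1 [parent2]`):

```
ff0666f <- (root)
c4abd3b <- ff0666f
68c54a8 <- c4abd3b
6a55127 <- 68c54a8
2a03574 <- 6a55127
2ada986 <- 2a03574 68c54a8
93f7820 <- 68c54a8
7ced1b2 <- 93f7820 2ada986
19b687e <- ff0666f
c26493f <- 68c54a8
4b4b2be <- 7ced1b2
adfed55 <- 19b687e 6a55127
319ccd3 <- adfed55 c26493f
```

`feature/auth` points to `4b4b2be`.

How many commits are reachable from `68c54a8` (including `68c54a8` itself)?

3

Walking parent pointers from 68c54a8: reachable set = {68c54a8, c4abd3b, ff0666f}.
That is 3 commits.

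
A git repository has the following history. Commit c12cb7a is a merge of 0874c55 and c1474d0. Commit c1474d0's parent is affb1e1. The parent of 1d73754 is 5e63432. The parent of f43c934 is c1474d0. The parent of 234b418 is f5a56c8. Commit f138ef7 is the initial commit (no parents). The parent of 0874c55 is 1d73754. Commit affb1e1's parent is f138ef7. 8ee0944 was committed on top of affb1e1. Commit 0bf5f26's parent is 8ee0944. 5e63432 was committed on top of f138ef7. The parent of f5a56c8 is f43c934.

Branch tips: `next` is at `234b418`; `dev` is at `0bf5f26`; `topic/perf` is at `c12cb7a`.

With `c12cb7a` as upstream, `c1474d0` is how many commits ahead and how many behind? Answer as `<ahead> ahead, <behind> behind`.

0 ahead, 4 behind

Reachable from c1474d0: {affb1e1, c1474d0, f138ef7}.
Reachable from c12cb7a: {0874c55, 1d73754, 5e63432, affb1e1, c12cb7a, c1474d0, f138ef7}.
Only in c1474d0's history (ahead): {} — 0.
Only in c12cb7a's history (behind): {0874c55, 1d73754, 5e63432, c12cb7a} — 4.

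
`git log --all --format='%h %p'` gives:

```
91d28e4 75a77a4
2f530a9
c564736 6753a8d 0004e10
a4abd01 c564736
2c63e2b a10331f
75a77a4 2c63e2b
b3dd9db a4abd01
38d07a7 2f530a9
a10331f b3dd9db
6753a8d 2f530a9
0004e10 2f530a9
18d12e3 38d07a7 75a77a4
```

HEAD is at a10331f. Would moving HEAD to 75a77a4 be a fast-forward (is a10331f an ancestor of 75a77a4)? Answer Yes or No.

A fast-forward from a10331f to 75a77a4 is possible iff a10331f is an ancestor of 75a77a4.
Ancestors of 75a77a4: {0004e10, 2c63e2b, 2f530a9, 6753a8d, 75a77a4, a10331f, a4abd01, b3dd9db, c564736}.
a10331f is among them, so fast-forward is possible.

Yes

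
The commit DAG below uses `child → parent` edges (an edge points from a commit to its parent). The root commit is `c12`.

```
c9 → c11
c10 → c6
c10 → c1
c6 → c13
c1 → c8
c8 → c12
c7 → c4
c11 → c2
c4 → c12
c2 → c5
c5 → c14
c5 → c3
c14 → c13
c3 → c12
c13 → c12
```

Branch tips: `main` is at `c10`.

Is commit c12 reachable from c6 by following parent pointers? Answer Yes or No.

Ancestors of c6 (commits reachable by following parents): {c12, c13, c6}.
c12 is in that set, so it is an ancestor of c6.

Yes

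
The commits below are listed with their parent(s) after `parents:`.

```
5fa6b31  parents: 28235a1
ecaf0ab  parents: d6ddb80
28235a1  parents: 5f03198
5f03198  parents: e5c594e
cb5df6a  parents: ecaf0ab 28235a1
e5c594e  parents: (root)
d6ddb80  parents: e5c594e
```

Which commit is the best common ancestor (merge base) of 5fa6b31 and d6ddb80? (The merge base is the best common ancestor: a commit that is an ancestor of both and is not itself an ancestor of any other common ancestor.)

Ancestors of 5fa6b31: {28235a1, 5f03198, 5fa6b31, e5c594e}.
Ancestors of d6ddb80: {d6ddb80, e5c594e}.
Common ancestors: {e5c594e}.
The only common ancestor is e5c594e, so it is the merge base.

e5c594e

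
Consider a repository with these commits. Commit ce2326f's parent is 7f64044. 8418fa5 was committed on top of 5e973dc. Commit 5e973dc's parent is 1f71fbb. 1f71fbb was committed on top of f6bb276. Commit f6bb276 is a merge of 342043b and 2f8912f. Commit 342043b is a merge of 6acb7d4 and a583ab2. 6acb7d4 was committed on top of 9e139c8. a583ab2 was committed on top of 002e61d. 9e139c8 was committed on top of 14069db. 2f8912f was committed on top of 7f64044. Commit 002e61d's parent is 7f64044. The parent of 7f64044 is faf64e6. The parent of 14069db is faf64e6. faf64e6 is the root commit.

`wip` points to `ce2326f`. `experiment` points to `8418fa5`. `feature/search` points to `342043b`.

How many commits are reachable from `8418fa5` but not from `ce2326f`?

11

Reachable from 8418fa5: {002e61d, 14069db, 1f71fbb, 2f8912f, 342043b, 5e973dc, 6acb7d4, 7f64044, 8418fa5, 9e139c8, a583ab2, f6bb276, faf64e6}.
Reachable from ce2326f: {7f64044, ce2326f, faf64e6}.
In 8418fa5's history but not ce2326f's: {002e61d, 14069db, 1f71fbb, 2f8912f, 342043b, 5e973dc, 6acb7d4, 8418fa5, 9e139c8, a583ab2, f6bb276} — 11 commits.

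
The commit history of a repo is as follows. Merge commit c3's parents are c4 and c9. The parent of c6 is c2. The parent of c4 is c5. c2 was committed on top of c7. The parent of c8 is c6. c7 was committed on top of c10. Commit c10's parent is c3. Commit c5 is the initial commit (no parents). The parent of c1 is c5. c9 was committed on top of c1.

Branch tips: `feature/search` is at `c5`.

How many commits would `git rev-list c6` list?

9

Walking parent pointers from c6: reachable set = {c1, c10, c2, c3, c4, c5, c6, c7, c9}.
That is 9 commits.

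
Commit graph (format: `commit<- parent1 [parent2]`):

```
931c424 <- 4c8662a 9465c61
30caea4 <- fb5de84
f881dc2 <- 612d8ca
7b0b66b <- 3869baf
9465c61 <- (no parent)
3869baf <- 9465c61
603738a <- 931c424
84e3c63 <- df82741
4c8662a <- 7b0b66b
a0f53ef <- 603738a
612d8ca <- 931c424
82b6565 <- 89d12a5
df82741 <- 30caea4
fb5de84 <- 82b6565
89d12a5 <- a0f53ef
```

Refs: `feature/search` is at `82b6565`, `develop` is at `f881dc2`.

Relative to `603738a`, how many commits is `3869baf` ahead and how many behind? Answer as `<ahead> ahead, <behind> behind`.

0 ahead, 4 behind

Reachable from 3869baf: {3869baf, 9465c61}.
Reachable from 603738a: {3869baf, 4c8662a, 603738a, 7b0b66b, 931c424, 9465c61}.
Only in 3869baf's history (ahead): {} — 0.
Only in 603738a's history (behind): {4c8662a, 603738a, 7b0b66b, 931c424} — 4.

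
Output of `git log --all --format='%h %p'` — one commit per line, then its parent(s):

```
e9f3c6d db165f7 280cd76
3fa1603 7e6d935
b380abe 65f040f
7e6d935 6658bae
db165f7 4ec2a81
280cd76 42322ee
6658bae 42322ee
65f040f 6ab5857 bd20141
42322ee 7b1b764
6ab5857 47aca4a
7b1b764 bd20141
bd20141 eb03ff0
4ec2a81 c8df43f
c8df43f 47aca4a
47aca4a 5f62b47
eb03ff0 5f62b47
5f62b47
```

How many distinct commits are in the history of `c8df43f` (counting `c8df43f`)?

3

Walking parent pointers from c8df43f: reachable set = {47aca4a, 5f62b47, c8df43f}.
That is 3 commits.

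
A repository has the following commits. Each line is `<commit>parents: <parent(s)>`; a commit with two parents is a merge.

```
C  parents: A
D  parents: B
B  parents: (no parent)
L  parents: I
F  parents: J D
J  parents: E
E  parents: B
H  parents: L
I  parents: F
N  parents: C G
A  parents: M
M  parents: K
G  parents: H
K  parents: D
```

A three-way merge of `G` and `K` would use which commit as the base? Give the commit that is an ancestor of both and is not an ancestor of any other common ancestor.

Ancestors of G: {B, D, E, F, G, H, I, J, L}.
Ancestors of K: {B, D, K}.
Common ancestors: {B, D}.
Among these, D is not an ancestor of any other common ancestor — it is the merge base.

D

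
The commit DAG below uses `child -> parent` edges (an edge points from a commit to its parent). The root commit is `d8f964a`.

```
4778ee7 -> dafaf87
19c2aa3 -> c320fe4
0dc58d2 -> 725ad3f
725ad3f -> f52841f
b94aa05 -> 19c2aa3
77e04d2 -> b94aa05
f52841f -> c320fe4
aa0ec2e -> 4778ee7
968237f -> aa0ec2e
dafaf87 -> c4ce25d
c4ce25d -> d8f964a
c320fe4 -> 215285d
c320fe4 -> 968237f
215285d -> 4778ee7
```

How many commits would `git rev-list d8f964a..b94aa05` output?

9

Reachable from b94aa05: {19c2aa3, 215285d, 4778ee7, 968237f, aa0ec2e, b94aa05, c320fe4, c4ce25d, d8f964a, dafaf87}.
Reachable from d8f964a: {d8f964a}.
In b94aa05's history but not d8f964a's: {19c2aa3, 215285d, 4778ee7, 968237f, aa0ec2e, b94aa05, c320fe4, c4ce25d, dafaf87} — 9 commits.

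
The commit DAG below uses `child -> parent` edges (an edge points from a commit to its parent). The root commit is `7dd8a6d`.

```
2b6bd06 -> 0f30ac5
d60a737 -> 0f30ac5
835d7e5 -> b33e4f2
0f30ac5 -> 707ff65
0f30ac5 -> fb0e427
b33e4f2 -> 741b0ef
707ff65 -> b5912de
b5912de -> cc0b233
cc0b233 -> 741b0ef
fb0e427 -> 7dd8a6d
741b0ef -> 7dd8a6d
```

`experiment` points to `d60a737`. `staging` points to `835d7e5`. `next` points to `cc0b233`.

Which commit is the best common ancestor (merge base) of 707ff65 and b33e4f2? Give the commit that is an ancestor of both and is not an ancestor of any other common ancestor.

741b0ef

Ancestors of 707ff65: {707ff65, 741b0ef, 7dd8a6d, b5912de, cc0b233}.
Ancestors of b33e4f2: {741b0ef, 7dd8a6d, b33e4f2}.
Common ancestors: {741b0ef, 7dd8a6d}.
Among these, 741b0ef is not an ancestor of any other common ancestor — it is the merge base.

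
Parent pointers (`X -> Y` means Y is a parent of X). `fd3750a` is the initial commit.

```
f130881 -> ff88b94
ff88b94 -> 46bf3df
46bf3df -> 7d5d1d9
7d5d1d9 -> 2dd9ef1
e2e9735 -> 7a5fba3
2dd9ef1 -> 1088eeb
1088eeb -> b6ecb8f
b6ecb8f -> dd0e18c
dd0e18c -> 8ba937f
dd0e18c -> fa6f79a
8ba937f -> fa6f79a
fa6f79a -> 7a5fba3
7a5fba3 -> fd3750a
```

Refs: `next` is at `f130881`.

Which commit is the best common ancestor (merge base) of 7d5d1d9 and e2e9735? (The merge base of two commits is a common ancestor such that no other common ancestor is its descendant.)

Ancestors of 7d5d1d9: {1088eeb, 2dd9ef1, 7a5fba3, 7d5d1d9, 8ba937f, b6ecb8f, dd0e18c, fa6f79a, fd3750a}.
Ancestors of e2e9735: {7a5fba3, e2e9735, fd3750a}.
Common ancestors: {7a5fba3, fd3750a}.
Among these, 7a5fba3 is not an ancestor of any other common ancestor — it is the merge base.

7a5fba3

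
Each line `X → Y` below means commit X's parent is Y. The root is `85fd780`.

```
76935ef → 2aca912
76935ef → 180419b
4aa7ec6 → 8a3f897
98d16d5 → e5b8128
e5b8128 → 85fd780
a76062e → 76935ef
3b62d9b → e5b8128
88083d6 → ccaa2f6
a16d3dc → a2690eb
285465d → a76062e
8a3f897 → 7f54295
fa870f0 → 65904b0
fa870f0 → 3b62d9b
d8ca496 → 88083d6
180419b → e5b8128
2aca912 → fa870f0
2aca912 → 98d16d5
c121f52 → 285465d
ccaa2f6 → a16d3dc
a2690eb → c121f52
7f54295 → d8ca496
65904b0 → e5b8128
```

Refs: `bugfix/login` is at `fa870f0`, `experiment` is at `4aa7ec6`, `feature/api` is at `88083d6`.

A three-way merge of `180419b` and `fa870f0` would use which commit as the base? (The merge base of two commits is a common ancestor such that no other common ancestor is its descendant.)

Ancestors of 180419b: {180419b, 85fd780, e5b8128}.
Ancestors of fa870f0: {3b62d9b, 65904b0, 85fd780, e5b8128, fa870f0}.
Common ancestors: {85fd780, e5b8128}.
Among these, e5b8128 is not an ancestor of any other common ancestor — it is the merge base.

e5b8128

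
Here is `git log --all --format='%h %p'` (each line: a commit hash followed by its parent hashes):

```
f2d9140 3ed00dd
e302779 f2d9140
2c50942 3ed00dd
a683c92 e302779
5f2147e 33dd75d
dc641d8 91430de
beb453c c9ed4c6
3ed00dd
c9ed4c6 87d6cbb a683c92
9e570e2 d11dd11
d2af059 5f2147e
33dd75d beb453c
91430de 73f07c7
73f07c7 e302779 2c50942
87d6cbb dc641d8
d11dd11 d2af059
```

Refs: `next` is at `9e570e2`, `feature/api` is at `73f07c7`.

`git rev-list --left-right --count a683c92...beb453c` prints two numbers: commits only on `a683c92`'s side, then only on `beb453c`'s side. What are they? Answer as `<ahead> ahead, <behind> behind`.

0 ahead, 7 behind

Reachable from a683c92: {3ed00dd, a683c92, e302779, f2d9140}.
Reachable from beb453c: {2c50942, 3ed00dd, 73f07c7, 87d6cbb, 91430de, a683c92, beb453c, c9ed4c6, dc641d8, e302779, f2d9140}.
Only in a683c92's history (ahead): {} — 0.
Only in beb453c's history (behind): {2c50942, 73f07c7, 87d6cbb, 91430de, beb453c, c9ed4c6, dc641d8} — 7.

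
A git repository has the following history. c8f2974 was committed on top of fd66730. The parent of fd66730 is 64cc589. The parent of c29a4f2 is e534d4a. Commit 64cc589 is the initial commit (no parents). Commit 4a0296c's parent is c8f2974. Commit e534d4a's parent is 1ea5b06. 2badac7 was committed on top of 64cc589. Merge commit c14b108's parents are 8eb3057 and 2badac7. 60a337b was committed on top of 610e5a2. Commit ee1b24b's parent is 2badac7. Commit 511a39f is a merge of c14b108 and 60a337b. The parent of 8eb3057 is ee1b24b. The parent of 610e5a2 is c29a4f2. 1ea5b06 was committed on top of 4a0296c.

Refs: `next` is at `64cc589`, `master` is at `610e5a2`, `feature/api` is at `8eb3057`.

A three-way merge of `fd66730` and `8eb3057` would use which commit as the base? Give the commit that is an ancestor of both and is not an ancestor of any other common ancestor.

Ancestors of fd66730: {64cc589, fd66730}.
Ancestors of 8eb3057: {2badac7, 64cc589, 8eb3057, ee1b24b}.
Common ancestors: {64cc589}.
The only common ancestor is 64cc589, so it is the merge base.

64cc589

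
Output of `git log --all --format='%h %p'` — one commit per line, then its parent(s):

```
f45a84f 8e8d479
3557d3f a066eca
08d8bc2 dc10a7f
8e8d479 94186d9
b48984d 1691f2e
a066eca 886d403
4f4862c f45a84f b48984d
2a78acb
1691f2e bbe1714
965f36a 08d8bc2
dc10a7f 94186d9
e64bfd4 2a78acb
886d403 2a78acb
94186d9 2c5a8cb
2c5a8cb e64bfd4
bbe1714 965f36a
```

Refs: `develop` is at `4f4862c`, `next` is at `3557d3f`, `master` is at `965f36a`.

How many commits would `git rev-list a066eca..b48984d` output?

9

Reachable from b48984d: {08d8bc2, 1691f2e, 2a78acb, 2c5a8cb, 94186d9, 965f36a, b48984d, bbe1714, dc10a7f, e64bfd4}.
Reachable from a066eca: {2a78acb, 886d403, a066eca}.
In b48984d's history but not a066eca's: {08d8bc2, 1691f2e, 2c5a8cb, 94186d9, 965f36a, b48984d, bbe1714, dc10a7f, e64bfd4} — 9 commits.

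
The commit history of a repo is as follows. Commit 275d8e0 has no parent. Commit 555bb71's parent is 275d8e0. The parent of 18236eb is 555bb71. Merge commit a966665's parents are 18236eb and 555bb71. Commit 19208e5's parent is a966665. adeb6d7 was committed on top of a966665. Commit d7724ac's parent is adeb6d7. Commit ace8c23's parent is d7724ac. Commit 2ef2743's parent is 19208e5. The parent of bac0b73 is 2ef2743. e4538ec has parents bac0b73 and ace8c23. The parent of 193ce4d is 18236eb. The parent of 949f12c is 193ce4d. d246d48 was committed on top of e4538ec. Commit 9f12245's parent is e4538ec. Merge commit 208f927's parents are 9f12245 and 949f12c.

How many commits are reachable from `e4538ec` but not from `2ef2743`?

5

Reachable from e4538ec: {18236eb, 19208e5, 275d8e0, 2ef2743, 555bb71, a966665, ace8c23, adeb6d7, bac0b73, d7724ac, e4538ec}.
Reachable from 2ef2743: {18236eb, 19208e5, 275d8e0, 2ef2743, 555bb71, a966665}.
In e4538ec's history but not 2ef2743's: {ace8c23, adeb6d7, bac0b73, d7724ac, e4538ec} — 5 commits.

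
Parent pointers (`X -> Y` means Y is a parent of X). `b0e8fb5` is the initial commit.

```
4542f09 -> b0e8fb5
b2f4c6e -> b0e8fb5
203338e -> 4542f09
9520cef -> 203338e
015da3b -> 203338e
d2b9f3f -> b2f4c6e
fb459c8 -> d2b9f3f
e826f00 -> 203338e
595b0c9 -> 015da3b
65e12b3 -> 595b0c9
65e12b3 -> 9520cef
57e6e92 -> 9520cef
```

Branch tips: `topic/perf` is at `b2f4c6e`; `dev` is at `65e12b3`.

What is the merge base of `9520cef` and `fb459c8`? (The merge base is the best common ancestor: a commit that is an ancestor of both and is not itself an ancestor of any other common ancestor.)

b0e8fb5

Ancestors of 9520cef: {203338e, 4542f09, 9520cef, b0e8fb5}.
Ancestors of fb459c8: {b0e8fb5, b2f4c6e, d2b9f3f, fb459c8}.
Common ancestors: {b0e8fb5}.
The only common ancestor is b0e8fb5, so it is the merge base.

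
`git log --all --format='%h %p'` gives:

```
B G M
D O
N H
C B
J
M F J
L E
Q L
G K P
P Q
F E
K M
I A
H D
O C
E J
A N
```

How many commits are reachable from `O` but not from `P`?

7

Reachable from O: {B, C, E, F, G, J, K, L, M, O, P, Q}.
Reachable from P: {E, J, L, P, Q}.
In O's history but not P's: {B, C, F, G, K, M, O} — 7 commits.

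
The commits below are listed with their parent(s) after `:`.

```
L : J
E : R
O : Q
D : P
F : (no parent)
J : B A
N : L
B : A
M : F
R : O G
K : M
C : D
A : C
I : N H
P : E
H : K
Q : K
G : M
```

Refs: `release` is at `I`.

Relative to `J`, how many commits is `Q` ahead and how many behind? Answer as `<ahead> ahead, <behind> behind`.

Reachable from Q: {F, K, M, Q}.
Reachable from J: {A, B, C, D, E, F, G, J, K, M, O, P, Q, R}.
Only in Q's history (ahead): {} — 0.
Only in J's history (behind): {A, B, C, D, E, G, J, O, P, R} — 10.

0 ahead, 10 behind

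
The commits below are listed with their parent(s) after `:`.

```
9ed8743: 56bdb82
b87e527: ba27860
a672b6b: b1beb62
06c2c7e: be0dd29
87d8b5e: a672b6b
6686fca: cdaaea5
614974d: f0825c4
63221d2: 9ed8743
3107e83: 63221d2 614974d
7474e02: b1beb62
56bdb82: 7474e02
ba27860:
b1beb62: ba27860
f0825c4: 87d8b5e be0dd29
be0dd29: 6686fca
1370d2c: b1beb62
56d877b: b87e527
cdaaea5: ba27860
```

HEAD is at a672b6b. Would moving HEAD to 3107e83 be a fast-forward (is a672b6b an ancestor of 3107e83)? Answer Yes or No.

A fast-forward from a672b6b to 3107e83 is possible iff a672b6b is an ancestor of 3107e83.
Ancestors of 3107e83: {3107e83, 56bdb82, 614974d, 63221d2, 6686fca, 7474e02, 87d8b5e, 9ed8743, a672b6b, b1beb62, ba27860, be0dd29, cdaaea5, f0825c4}.
a672b6b is among them, so fast-forward is possible.

Yes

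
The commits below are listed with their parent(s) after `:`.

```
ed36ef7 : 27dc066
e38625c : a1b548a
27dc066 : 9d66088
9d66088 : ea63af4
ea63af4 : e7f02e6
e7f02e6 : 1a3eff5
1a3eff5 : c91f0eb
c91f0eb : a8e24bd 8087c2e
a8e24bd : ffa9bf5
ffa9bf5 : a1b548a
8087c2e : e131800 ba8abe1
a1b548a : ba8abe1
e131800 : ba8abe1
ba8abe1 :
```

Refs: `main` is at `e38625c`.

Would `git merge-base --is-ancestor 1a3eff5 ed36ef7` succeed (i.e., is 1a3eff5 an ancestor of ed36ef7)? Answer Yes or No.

Yes

Ancestors of ed36ef7 (commits reachable by following parents): {1a3eff5, 27dc066, 8087c2e, 9d66088, a1b548a, a8e24bd, ba8abe1, c91f0eb, e131800, e7f02e6, ea63af4, ed36ef7, ffa9bf5}.
1a3eff5 is in that set, so it is an ancestor of ed36ef7.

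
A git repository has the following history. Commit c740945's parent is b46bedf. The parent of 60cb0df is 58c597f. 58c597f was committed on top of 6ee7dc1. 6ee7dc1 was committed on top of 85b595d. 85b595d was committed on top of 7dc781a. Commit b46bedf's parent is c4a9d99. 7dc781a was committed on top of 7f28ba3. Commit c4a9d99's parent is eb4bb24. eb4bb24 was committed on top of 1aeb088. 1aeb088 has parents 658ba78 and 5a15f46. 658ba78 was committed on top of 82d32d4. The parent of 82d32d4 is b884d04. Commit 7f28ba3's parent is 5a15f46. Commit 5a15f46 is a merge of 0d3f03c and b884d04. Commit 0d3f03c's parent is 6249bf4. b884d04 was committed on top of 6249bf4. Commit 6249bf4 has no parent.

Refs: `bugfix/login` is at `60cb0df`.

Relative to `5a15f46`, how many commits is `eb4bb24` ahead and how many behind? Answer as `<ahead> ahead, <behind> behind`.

4 ahead, 0 behind

Reachable from eb4bb24: {0d3f03c, 1aeb088, 5a15f46, 6249bf4, 658ba78, 82d32d4, b884d04, eb4bb24}.
Reachable from 5a15f46: {0d3f03c, 5a15f46, 6249bf4, b884d04}.
Only in eb4bb24's history (ahead): {1aeb088, 658ba78, 82d32d4, eb4bb24} — 4.
Only in 5a15f46's history (behind): {} — 0.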